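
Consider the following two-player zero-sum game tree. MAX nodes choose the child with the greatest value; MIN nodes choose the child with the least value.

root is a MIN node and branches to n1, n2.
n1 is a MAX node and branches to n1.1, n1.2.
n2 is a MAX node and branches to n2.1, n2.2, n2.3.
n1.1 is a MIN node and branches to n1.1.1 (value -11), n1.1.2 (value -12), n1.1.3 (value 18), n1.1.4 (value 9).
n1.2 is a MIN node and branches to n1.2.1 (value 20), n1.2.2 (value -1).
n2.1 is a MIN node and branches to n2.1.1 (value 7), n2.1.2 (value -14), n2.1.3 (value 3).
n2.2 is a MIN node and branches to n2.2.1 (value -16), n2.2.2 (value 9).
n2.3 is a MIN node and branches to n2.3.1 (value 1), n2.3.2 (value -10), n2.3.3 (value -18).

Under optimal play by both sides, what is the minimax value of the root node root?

-14

n1.1 (MIN): min(-11, -12, 18, 9) = -12
n1.2 (MIN): min(20, -1) = -1
n1 (MAX): max(-12, -1) = -1
n2.1 (MIN): min(7, -14, 3) = -14
n2.2 (MIN): min(-16, 9) = -16
n2.3 (MIN): min(1, -10, -18) = -18
n2 (MAX): max(-14, -16, -18) = -14
root (MIN): min(-1, -14) = -14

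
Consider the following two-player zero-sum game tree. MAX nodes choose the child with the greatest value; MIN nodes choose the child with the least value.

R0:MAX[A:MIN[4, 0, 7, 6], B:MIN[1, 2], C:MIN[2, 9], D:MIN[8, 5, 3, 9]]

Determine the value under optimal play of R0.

A (MIN): min(4, 0, 7, 6) = 0
B (MIN): min(1, 2) = 1
C (MIN): min(2, 9) = 2
D (MIN): min(8, 5, 3, 9) = 3
R0 (MAX): max(0, 1, 2, 3) = 3

3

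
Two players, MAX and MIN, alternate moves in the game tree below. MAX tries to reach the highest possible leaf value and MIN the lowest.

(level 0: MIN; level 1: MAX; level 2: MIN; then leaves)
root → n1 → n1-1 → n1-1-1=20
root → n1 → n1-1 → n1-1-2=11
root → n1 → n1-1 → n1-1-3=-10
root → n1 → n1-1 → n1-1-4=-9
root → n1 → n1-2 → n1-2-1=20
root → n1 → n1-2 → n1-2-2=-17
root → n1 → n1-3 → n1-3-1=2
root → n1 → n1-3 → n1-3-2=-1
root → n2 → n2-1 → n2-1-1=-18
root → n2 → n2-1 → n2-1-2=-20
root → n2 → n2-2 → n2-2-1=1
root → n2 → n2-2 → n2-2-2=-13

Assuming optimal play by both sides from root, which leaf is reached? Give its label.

n1-1 (MIN): min(20, 11, -10, -9) = -10
n1-2 (MIN): min(20, -17) = -17
n1-3 (MIN): min(2, -1) = -1
n1 (MAX): max(-10, -17, -1) = -1
n2-1 (MIN): min(-18, -20) = -20
n2-2 (MIN): min(1, -13) = -13
n2 (MAX): max(-20, -13) = -13
root (MIN): min(-1, -13) = -13
At root, MIN picks n2 (lowest: -13).
At n2, MAX picks n2-2 (highest: -13).
At n2-2, MIN picks n2-2-2 (lowest: -13).
Terminal value -13.

n2-2-2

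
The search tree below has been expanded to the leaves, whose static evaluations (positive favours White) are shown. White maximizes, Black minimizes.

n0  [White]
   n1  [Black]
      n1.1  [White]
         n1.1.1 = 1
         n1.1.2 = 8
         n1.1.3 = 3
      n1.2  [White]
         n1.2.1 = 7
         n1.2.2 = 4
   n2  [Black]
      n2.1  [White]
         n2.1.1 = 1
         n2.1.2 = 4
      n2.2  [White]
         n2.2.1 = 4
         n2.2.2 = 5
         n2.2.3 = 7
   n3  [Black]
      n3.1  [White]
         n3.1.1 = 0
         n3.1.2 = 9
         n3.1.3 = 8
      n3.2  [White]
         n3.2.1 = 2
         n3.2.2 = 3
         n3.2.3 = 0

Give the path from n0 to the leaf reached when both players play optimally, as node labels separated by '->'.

n1.1 (White): max(1, 8, 3) = 8
n1.2 (White): max(7, 4) = 7
n1 (Black): min(8, 7) = 7
n2.1 (White): max(1, 4) = 4
n2.2 (White): max(4, 5, 7) = 7
n2 (Black): min(4, 7) = 4
n3.1 (White): max(0, 9, 8) = 9
n3.2 (White): max(2, 3, 0) = 3
n3 (Black): min(9, 3) = 3
n0 (White): max(7, 4, 3) = 7
At n0, White picks n1 (highest: 7).
At n1, Black picks n1.2 (lowest: 7).
At n1.2, White picks n1.2.1 (highest: 7).
Terminal value 7.

n0 -> n1 -> n1.2 -> n1.2.1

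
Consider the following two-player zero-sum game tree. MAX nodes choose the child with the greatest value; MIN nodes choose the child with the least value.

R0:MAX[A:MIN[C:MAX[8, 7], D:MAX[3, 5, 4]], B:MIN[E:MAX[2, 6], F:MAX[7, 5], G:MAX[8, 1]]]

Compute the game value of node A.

C (MAX): max(8, 7) = 8
D (MAX): max(3, 5, 4) = 5
A (MIN): min(8, 5) = 5

5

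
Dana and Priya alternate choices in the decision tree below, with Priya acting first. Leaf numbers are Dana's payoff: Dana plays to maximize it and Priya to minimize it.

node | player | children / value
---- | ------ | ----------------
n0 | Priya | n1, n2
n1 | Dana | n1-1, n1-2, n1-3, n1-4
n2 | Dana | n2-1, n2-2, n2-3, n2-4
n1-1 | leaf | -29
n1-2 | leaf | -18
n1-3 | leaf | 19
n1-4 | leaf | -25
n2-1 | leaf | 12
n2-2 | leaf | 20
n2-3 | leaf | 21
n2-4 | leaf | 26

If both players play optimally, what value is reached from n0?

19

n1 (Dana): max(-29, -18, 19, -25) = 19
n2 (Dana): max(12, 20, 21, 26) = 26
n0 (Priya): min(19, 26) = 19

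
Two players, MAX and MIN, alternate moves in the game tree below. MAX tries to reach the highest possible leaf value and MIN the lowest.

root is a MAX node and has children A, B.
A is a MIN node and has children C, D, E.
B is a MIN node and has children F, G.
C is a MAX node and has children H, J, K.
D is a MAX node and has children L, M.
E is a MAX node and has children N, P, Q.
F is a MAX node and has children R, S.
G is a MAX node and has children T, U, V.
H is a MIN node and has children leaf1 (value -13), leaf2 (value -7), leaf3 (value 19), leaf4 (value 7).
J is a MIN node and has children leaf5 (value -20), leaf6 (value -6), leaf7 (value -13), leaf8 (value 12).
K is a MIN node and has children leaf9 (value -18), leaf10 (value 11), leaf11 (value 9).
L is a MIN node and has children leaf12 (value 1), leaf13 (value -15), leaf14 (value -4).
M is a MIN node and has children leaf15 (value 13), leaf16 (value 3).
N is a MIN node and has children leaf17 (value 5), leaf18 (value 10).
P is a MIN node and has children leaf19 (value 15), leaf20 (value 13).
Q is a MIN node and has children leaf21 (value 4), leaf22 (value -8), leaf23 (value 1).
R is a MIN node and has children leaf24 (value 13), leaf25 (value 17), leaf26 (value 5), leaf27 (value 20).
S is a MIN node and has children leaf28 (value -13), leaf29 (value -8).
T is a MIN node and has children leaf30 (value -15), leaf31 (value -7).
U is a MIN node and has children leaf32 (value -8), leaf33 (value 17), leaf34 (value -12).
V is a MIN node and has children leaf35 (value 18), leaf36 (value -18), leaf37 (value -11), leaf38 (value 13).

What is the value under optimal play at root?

H (MIN): min(-13, -7, 19, 7) = -13
J (MIN): min(-20, -6, -13, 12) = -20
K (MIN): min(-18, 11, 9) = -18
C (MAX): max(-13, -20, -18) = -13
L (MIN): min(1, -15, -4) = -15
M (MIN): min(13, 3) = 3
D (MAX): max(-15, 3) = 3
N (MIN): min(5, 10) = 5
P (MIN): min(15, 13) = 13
Q (MIN): min(4, -8, 1) = -8
E (MAX): max(5, 13, -8) = 13
A (MIN): min(-13, 3, 13) = -13
R (MIN): min(13, 17, 5, 20) = 5
S (MIN): min(-13, -8) = -13
F (MAX): max(5, -13) = 5
T (MIN): min(-15, -7) = -15
U (MIN): min(-8, 17, -12) = -12
V (MIN): min(18, -18, -11, 13) = -18
G (MAX): max(-15, -12, -18) = -12
B (MIN): min(5, -12) = -12
root (MAX): max(-13, -12) = -12

-12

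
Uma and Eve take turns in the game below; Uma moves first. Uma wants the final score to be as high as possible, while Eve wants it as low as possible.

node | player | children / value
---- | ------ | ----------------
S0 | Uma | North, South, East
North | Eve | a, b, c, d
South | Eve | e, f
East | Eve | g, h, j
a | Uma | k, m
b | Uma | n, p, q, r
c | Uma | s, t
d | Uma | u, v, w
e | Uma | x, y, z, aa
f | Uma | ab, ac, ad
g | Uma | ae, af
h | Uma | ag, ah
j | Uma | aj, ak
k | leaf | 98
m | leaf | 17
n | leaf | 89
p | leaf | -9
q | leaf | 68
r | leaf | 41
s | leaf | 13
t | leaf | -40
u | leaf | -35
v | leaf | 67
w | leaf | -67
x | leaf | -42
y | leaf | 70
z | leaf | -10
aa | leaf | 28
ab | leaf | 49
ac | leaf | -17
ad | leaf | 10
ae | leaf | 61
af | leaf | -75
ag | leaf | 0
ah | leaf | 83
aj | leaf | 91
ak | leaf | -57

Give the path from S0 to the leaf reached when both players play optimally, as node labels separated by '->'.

a (Uma): max(98, 17) = 98
b (Uma): max(89, -9, 68, 41) = 89
c (Uma): max(13, -40) = 13
d (Uma): max(-35, 67, -67) = 67
North (Eve): min(98, 89, 13, 67) = 13
e (Uma): max(-42, 70, -10, 28) = 70
f (Uma): max(49, -17, 10) = 49
South (Eve): min(70, 49) = 49
g (Uma): max(61, -75) = 61
h (Uma): max(0, 83) = 83
j (Uma): max(91, -57) = 91
East (Eve): min(61, 83, 91) = 61
S0 (Uma): max(13, 49, 61) = 61
At S0, Uma picks East (highest: 61).
At East, Eve picks g (lowest: 61).
At g, Uma picks ae (highest: 61).
Terminal value 61.

S0 -> East -> g -> ae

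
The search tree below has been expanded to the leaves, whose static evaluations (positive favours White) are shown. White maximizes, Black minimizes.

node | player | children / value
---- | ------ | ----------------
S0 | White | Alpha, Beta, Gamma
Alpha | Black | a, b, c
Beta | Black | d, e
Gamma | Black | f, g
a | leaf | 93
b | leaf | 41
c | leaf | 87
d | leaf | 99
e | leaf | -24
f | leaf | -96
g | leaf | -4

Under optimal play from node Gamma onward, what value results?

-96

Gamma (Black): min(-96, -4) = -96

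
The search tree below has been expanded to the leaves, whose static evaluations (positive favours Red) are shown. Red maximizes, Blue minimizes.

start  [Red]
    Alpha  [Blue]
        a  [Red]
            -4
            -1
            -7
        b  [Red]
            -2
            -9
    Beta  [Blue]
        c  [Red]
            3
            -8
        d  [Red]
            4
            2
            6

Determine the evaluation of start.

a (Red): max(-4, -1, -7) = -1
b (Red): max(-2, -9) = -2
Alpha (Blue): min(-1, -2) = -2
c (Red): max(3, -8) = 3
d (Red): max(4, 2, 6) = 6
Beta (Blue): min(3, 6) = 3
start (Red): max(-2, 3) = 3

3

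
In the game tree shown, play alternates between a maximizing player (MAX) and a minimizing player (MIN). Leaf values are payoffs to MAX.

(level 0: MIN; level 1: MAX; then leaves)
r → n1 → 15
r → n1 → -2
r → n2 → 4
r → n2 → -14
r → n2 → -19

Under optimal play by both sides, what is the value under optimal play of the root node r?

n1 (MAX): max(15, -2) = 15
n2 (MAX): max(4, -14, -19) = 4
r (MIN): min(15, 4) = 4

4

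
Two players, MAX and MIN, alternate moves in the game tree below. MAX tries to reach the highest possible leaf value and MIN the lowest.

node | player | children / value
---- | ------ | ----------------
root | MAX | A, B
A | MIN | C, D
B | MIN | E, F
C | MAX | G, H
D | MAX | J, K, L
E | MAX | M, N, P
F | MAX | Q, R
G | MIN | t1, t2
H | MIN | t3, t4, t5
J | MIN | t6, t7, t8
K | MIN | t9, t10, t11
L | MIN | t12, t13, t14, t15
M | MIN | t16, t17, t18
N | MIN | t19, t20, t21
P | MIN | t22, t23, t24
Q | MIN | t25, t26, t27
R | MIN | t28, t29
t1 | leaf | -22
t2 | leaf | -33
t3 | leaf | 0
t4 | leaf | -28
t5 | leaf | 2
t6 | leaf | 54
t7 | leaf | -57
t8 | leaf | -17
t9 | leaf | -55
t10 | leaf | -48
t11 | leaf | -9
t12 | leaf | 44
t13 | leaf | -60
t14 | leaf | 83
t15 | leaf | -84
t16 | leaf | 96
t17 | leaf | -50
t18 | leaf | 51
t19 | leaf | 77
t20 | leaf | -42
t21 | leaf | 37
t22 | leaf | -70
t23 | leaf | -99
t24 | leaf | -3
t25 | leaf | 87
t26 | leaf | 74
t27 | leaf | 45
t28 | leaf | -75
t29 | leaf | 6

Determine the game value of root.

G (MIN): min(-22, -33) = -33
H (MIN): min(0, -28, 2) = -28
C (MAX): max(-33, -28) = -28
J (MIN): min(54, -57, -17) = -57
K (MIN): min(-55, -48, -9) = -55
L (MIN): min(44, -60, 83, -84) = -84
D (MAX): max(-57, -55, -84) = -55
A (MIN): min(-28, -55) = -55
M (MIN): min(96, -50, 51) = -50
N (MIN): min(77, -42, 37) = -42
P (MIN): min(-70, -99, -3) = -99
E (MAX): max(-50, -42, -99) = -42
Q (MIN): min(87, 74, 45) = 45
R (MIN): min(-75, 6) = -75
F (MAX): max(45, -75) = 45
B (MIN): min(-42, 45) = -42
root (MAX): max(-55, -42) = -42

-42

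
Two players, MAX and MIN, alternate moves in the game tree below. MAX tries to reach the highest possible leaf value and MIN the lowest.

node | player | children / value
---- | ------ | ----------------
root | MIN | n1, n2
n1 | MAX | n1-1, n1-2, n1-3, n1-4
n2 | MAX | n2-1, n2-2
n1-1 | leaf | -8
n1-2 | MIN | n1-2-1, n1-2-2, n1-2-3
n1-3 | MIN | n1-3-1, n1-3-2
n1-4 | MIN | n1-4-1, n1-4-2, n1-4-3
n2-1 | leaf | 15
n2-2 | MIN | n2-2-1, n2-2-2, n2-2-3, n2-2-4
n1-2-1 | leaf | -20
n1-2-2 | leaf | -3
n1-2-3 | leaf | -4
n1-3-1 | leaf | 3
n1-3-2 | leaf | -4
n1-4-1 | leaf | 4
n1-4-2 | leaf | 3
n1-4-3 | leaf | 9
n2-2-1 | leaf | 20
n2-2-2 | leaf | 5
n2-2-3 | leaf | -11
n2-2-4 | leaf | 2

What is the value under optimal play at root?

n1-2 (MIN): min(-20, -3, -4) = -20
n1-3 (MIN): min(3, -4) = -4
n1-4 (MIN): min(4, 3, 9) = 3
n1 (MAX): max(-8, -20, -4, 3) = 3
n2-2 (MIN): min(20, 5, -11, 2) = -11
n2 (MAX): max(15, -11) = 15
root (MIN): min(3, 15) = 3

3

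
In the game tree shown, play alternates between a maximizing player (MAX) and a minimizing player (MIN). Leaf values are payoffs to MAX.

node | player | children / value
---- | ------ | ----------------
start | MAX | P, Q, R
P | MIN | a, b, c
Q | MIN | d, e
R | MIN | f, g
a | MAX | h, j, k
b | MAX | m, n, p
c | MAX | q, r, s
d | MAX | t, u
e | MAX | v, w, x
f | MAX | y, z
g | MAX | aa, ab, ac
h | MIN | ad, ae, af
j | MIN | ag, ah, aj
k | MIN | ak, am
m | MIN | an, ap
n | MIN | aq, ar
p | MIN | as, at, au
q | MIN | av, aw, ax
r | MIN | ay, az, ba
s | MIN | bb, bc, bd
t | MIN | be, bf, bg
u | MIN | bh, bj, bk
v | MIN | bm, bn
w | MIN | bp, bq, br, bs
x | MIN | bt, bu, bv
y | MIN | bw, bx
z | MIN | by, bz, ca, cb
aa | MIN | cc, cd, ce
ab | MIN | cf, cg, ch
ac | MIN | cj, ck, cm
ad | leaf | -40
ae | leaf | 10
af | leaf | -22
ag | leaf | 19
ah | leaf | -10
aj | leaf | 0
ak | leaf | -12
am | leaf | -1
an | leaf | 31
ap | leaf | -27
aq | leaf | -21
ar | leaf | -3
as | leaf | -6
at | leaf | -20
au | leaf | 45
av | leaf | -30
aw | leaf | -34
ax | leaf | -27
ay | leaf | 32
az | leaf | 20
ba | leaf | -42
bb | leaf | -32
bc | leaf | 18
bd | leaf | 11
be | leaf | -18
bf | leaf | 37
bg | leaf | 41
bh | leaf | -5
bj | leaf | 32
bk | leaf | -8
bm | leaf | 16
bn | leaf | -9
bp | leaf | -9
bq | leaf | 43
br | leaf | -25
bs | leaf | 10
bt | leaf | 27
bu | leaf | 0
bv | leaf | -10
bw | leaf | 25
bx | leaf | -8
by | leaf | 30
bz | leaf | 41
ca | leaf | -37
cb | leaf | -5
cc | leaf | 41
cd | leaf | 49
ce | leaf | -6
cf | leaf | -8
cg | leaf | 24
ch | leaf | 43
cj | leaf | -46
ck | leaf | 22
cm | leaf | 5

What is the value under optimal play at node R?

-8

y (MIN): min(25, -8) = -8
z (MIN): min(30, 41, -37, -5) = -37
f (MAX): max(-8, -37) = -8
aa (MIN): min(41, 49, -6) = -6
ab (MIN): min(-8, 24, 43) = -8
ac (MIN): min(-46, 22, 5) = -46
g (MAX): max(-6, -8, -46) = -6
R (MIN): min(-8, -6) = -8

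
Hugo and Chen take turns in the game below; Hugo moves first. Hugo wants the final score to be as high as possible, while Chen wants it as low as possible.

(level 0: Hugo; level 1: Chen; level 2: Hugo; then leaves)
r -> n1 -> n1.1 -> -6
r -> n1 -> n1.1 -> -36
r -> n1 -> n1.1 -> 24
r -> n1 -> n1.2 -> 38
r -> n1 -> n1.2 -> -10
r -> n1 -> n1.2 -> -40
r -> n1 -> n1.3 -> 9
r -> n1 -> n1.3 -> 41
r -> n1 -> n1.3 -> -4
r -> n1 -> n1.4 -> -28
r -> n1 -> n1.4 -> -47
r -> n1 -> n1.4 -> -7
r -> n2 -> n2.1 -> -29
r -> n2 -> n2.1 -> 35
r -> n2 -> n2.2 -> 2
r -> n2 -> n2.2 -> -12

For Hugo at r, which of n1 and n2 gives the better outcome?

n2

n1.1 (Hugo): max(-6, -36, 24) = 24
n1.2 (Hugo): max(38, -10, -40) = 38
n1.3 (Hugo): max(9, 41, -4) = 41
n1.4 (Hugo): max(-28, -47, -7) = -7
n1 (Chen): min(24, 38, 41, -7) = -7
n2.1 (Hugo): max(-29, 35) = 35
n2.2 (Hugo): max(2, -12) = 2
n2 (Chen): min(35, 2) = 2
Hugo prefers the higher value; n1=-7, n2=2. n2 is better since 2 > -7.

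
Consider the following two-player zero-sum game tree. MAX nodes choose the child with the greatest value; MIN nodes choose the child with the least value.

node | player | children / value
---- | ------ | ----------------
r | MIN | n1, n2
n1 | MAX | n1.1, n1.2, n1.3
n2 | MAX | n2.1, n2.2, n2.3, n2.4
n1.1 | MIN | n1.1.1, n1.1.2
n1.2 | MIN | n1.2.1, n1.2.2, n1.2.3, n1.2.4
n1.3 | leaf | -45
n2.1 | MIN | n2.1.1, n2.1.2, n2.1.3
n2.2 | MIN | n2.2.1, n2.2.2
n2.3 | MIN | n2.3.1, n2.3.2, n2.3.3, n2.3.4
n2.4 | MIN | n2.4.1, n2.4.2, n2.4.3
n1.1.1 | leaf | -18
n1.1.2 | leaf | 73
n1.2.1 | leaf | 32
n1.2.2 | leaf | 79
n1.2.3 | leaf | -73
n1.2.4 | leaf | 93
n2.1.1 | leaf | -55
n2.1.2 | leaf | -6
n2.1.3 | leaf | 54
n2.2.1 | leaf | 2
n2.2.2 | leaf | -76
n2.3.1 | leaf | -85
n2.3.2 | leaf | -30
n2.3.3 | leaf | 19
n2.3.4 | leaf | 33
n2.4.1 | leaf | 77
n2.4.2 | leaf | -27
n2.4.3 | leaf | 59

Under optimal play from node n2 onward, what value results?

-27

n2.1 (MIN): min(-55, -6, 54) = -55
n2.2 (MIN): min(2, -76) = -76
n2.3 (MIN): min(-85, -30, 19, 33) = -85
n2.4 (MIN): min(77, -27, 59) = -27
n2 (MAX): max(-55, -76, -85, -27) = -27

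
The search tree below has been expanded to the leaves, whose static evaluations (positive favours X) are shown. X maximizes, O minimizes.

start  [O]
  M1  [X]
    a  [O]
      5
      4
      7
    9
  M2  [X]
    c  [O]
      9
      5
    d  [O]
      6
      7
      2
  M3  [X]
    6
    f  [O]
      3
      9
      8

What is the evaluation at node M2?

5

c (O): min(9, 5) = 5
d (O): min(6, 7, 2) = 2
M2 (X): max(5, 2) = 5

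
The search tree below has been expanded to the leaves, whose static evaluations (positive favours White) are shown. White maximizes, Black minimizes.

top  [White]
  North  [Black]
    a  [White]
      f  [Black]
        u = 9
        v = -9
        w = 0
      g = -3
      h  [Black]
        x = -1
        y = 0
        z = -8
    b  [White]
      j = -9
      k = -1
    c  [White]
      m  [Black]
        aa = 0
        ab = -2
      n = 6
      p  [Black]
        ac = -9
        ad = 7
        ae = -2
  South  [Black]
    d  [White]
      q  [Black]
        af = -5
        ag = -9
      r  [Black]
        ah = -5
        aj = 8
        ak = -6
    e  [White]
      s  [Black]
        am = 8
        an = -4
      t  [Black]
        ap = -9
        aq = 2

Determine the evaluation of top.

f (Black): min(9, -9, 0) = -9
h (Black): min(-1, 0, -8) = -8
a (White): max(-9, -3, -8) = -3
b (White): max(-9, -1) = -1
m (Black): min(0, -2) = -2
p (Black): min(-9, 7, -2) = -9
c (White): max(-2, 6, -9) = 6
North (Black): min(-3, -1, 6) = -3
q (Black): min(-5, -9) = -9
r (Black): min(-5, 8, -6) = -6
d (White): max(-9, -6) = -6
s (Black): min(8, -4) = -4
t (Black): min(-9, 2) = -9
e (White): max(-4, -9) = -4
South (Black): min(-6, -4) = -6
top (White): max(-3, -6) = -3

-3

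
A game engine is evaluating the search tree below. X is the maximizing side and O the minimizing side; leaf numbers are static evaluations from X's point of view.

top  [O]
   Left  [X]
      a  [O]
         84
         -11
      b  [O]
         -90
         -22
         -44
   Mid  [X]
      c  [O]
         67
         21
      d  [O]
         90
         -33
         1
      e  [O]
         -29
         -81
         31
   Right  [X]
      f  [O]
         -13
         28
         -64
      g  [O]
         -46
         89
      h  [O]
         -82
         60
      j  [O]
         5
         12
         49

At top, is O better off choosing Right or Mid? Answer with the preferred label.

f (O): min(-13, 28, -64) = -64
g (O): min(-46, 89) = -46
h (O): min(-82, 60) = -82
j (O): min(5, 12, 49) = 5
Right (X): max(-64, -46, -82, 5) = 5
c (O): min(67, 21) = 21
d (O): min(90, -33, 1) = -33
e (O): min(-29, -81, 31) = -81
Mid (X): max(21, -33, -81) = 21
O prefers the lower value; Right=5, Mid=21. Right is better since 5 < 21.

Right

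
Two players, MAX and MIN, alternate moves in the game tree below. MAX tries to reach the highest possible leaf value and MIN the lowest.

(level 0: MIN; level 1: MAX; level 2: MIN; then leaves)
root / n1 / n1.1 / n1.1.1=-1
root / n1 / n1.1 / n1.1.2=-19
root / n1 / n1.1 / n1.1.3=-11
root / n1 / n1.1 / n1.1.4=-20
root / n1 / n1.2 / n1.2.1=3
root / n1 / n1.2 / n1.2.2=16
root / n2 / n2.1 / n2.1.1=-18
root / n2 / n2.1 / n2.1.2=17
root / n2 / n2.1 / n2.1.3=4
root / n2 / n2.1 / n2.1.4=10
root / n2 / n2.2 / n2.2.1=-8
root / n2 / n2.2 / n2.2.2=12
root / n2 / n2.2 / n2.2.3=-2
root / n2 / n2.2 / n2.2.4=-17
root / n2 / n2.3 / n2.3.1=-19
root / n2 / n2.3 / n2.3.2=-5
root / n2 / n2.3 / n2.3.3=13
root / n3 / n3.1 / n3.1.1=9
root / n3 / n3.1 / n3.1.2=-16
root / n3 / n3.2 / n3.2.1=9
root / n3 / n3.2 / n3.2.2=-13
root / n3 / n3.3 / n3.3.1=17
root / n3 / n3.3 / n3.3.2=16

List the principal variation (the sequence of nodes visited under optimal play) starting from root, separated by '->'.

root -> n2 -> n2.2 -> n2.2.4

n1.1 (MIN): min(-1, -19, -11, -20) = -20
n1.2 (MIN): min(3, 16) = 3
n1 (MAX): max(-20, 3) = 3
n2.1 (MIN): min(-18, 17, 4, 10) = -18
n2.2 (MIN): min(-8, 12, -2, -17) = -17
n2.3 (MIN): min(-19, -5, 13) = -19
n2 (MAX): max(-18, -17, -19) = -17
n3.1 (MIN): min(9, -16) = -16
n3.2 (MIN): min(9, -13) = -13
n3.3 (MIN): min(17, 16) = 16
n3 (MAX): max(-16, -13, 16) = 16
root (MIN): min(3, -17, 16) = -17
At root, MIN picks n2 (lowest: -17).
At n2, MAX picks n2.2 (highest: -17).
At n2.2, MIN picks n2.2.4 (lowest: -17).
Terminal value -17.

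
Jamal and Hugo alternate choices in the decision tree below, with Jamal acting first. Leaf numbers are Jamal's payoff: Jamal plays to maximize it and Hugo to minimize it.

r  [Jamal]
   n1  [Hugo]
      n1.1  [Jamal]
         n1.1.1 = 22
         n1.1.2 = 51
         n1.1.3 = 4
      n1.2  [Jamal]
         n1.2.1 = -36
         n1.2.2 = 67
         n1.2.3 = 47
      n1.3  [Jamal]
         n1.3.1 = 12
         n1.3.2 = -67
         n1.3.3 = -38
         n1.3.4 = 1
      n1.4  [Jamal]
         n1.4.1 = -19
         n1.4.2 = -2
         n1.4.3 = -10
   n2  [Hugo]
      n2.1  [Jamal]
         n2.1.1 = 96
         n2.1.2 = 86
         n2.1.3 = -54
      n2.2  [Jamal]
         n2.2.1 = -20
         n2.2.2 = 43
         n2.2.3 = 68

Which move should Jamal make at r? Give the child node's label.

n2

n1.1 (Jamal): max(22, 51, 4) = 51
n1.2 (Jamal): max(-36, 67, 47) = 67
n1.3 (Jamal): max(12, -67, -38, 1) = 12
n1.4 (Jamal): max(-19, -2, -10) = -2
n1 (Hugo): min(51, 67, 12, -2) = -2
n2.1 (Jamal): max(96, 86, -54) = 96
n2.2 (Jamal): max(-20, 43, 68) = 68
n2 (Hugo): min(96, 68) = 68
r (Jamal): max(-2, 68) = 68
Jamal at r wants the highest of {n1=-2, n2=68}, so chooses n2.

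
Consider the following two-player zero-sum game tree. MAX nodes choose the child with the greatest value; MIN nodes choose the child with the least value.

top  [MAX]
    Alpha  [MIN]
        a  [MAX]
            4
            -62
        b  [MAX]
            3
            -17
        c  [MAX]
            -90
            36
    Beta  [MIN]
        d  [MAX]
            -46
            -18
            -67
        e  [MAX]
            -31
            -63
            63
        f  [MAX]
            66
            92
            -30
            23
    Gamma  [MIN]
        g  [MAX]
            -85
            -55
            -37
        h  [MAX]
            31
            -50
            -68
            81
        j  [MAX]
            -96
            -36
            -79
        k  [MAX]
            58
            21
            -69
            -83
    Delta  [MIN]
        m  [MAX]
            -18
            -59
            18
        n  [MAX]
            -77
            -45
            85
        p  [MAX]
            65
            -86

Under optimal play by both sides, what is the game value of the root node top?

18

a (MAX): max(4, -62) = 4
b (MAX): max(3, -17) = 3
c (MAX): max(-90, 36) = 36
Alpha (MIN): min(4, 3, 36) = 3
d (MAX): max(-46, -18, -67) = -18
e (MAX): max(-31, -63, 63) = 63
f (MAX): max(66, 92, -30, 23) = 92
Beta (MIN): min(-18, 63, 92) = -18
g (MAX): max(-85, -55, -37) = -37
h (MAX): max(31, -50, -68, 81) = 81
j (MAX): max(-96, -36, -79) = -36
k (MAX): max(58, 21, -69, -83) = 58
Gamma (MIN): min(-37, 81, -36, 58) = -37
m (MAX): max(-18, -59, 18) = 18
n (MAX): max(-77, -45, 85) = 85
p (MAX): max(65, -86) = 65
Delta (MIN): min(18, 85, 65) = 18
top (MAX): max(3, -18, -37, 18) = 18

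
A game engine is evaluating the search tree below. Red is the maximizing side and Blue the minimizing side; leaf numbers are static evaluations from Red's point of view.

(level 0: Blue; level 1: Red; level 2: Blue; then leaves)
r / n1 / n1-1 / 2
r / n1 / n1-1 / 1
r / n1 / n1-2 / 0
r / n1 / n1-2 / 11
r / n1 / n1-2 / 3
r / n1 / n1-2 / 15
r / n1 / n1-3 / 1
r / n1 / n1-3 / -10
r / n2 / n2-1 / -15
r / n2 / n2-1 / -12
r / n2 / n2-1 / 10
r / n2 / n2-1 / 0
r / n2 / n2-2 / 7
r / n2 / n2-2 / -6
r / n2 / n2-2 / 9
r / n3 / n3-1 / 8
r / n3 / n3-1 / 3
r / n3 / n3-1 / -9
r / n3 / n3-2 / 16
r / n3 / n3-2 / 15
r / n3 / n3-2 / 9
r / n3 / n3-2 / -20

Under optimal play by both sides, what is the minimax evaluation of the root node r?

n1-1 (Blue): min(2, 1) = 1
n1-2 (Blue): min(0, 11, 3, 15) = 0
n1-3 (Blue): min(1, -10) = -10
n1 (Red): max(1, 0, -10) = 1
n2-1 (Blue): min(-15, -12, 10, 0) = -15
n2-2 (Blue): min(7, -6, 9) = -6
n2 (Red): max(-15, -6) = -6
n3-1 (Blue): min(8, 3, -9) = -9
n3-2 (Blue): min(16, 15, 9, -20) = -20
n3 (Red): max(-9, -20) = -9
r (Blue): min(1, -6, -9) = -9

-9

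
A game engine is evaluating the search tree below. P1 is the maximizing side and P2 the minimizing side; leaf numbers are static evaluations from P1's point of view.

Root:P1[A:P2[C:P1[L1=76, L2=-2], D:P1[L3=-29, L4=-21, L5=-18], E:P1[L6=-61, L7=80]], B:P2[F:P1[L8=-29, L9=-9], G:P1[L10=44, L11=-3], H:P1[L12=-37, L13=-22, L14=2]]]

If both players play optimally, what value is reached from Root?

C (P1): max(76, -2) = 76
D (P1): max(-29, -21, -18) = -18
E (P1): max(-61, 80) = 80
A (P2): min(76, -18, 80) = -18
F (P1): max(-29, -9) = -9
G (P1): max(44, -3) = 44
H (P1): max(-37, -22, 2) = 2
B (P2): min(-9, 44, 2) = -9
Root (P1): max(-18, -9) = -9

-9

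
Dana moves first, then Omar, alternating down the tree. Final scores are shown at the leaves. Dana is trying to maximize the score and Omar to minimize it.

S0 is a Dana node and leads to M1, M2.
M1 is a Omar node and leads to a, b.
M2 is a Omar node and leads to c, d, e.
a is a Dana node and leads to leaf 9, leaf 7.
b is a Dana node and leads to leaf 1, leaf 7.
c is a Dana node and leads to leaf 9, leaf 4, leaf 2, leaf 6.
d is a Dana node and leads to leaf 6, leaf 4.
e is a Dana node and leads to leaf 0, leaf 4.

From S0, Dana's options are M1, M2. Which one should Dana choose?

a (Dana): max(9, 7) = 9
b (Dana): max(1, 7) = 7
M1 (Omar): min(9, 7) = 7
c (Dana): max(9, 4, 2, 6) = 9
d (Dana): max(6, 4) = 6
e (Dana): max(0, 4) = 4
M2 (Omar): min(9, 6, 4) = 4
S0 (Dana): max(7, 4) = 7
Dana at S0 wants the highest of {M1=7, M2=4}, so chooses M1.

M1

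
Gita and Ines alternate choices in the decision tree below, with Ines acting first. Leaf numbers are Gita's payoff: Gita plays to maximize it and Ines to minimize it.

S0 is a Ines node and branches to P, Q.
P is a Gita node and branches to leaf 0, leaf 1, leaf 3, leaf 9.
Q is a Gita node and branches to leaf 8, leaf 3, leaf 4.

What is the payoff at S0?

8

P (Gita): max(0, 1, 3, 9) = 9
Q (Gita): max(8, 3, 4) = 8
S0 (Ines): min(9, 8) = 8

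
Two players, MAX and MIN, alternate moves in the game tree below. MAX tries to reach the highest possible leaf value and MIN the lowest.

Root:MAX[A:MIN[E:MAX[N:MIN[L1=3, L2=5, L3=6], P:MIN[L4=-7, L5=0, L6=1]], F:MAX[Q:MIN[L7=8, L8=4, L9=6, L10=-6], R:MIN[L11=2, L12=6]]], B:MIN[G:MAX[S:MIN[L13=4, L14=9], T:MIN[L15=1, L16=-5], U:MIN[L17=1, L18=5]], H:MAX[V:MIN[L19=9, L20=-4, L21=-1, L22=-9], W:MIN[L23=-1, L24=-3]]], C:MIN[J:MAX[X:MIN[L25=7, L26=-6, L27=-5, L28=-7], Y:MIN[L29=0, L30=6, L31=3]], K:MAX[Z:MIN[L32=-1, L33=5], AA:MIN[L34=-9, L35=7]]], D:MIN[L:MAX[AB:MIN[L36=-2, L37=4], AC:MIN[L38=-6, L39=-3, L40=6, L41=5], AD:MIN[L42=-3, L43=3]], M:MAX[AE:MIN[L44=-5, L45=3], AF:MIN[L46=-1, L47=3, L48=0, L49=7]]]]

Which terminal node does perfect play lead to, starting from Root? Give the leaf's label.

N (MIN): min(3, 5, 6) = 3
P (MIN): min(-7, 0, 1) = -7
E (MAX): max(3, -7) = 3
Q (MIN): min(8, 4, 6, -6) = -6
R (MIN): min(2, 6) = 2
F (MAX): max(-6, 2) = 2
A (MIN): min(3, 2) = 2
S (MIN): min(4, 9) = 4
T (MIN): min(1, -5) = -5
U (MIN): min(1, 5) = 1
G (MAX): max(4, -5, 1) = 4
V (MIN): min(9, -4, -1, -9) = -9
W (MIN): min(-1, -3) = -3
H (MAX): max(-9, -3) = -3
B (MIN): min(4, -3) = -3
X (MIN): min(7, -6, -5, -7) = -7
Y (MIN): min(0, 6, 3) = 0
J (MAX): max(-7, 0) = 0
Z (MIN): min(-1, 5) = -1
AA (MIN): min(-9, 7) = -9
K (MAX): max(-1, -9) = -1
C (MIN): min(0, -1) = -1
AB (MIN): min(-2, 4) = -2
AC (MIN): min(-6, -3, 6, 5) = -6
AD (MIN): min(-3, 3) = -3
L (MAX): max(-2, -6, -3) = -2
AE (MIN): min(-5, 3) = -5
AF (MIN): min(-1, 3, 0, 7) = -1
M (MAX): max(-5, -1) = -1
D (MIN): min(-2, -1) = -2
Root (MAX): max(2, -3, -1, -2) = 2
At Root, MAX picks A (highest: 2).
At A, MIN picks F (lowest: 2).
At F, MAX picks R (highest: 2).
At R, MIN picks L11 (lowest: 2).
Terminal value 2.

L11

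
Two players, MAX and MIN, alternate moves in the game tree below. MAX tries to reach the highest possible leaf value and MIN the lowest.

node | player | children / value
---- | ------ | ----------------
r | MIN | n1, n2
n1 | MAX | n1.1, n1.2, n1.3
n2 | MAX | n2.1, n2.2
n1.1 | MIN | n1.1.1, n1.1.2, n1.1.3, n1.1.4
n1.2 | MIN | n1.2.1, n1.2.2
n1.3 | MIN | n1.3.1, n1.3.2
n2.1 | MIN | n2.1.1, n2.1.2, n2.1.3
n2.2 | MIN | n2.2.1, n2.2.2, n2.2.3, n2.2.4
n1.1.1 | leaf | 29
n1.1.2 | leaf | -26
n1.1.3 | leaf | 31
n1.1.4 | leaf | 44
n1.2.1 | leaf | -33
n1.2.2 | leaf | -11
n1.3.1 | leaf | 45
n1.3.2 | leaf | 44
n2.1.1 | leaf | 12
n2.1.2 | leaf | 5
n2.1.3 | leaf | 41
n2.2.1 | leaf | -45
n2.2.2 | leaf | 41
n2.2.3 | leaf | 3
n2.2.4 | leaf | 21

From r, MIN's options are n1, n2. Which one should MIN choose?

n1.1 (MIN): min(29, -26, 31, 44) = -26
n1.2 (MIN): min(-33, -11) = -33
n1.3 (MIN): min(45, 44) = 44
n1 (MAX): max(-26, -33, 44) = 44
n2.1 (MIN): min(12, 5, 41) = 5
n2.2 (MIN): min(-45, 41, 3, 21) = -45
n2 (MAX): max(5, -45) = 5
r (MIN): min(44, 5) = 5
MIN at r wants the lowest of {n1=44, n2=5}, so chooses n2.

n2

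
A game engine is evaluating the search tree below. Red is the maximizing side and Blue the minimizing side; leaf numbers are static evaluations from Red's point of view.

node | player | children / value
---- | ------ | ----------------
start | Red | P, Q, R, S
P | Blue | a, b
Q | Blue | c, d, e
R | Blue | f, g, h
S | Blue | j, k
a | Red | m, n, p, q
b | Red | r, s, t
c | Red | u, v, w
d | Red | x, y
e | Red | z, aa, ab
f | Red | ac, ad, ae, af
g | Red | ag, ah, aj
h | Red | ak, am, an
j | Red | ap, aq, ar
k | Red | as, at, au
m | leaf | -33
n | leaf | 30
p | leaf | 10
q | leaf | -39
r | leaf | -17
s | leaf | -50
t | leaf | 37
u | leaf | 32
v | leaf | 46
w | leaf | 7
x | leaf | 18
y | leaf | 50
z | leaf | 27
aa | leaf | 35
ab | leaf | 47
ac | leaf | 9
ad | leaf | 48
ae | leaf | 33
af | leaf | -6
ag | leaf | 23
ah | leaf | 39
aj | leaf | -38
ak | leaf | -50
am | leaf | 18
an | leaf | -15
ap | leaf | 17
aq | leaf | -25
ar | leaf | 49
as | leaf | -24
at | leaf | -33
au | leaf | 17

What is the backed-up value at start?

a (Red): max(-33, 30, 10, -39) = 30
b (Red): max(-17, -50, 37) = 37
P (Blue): min(30, 37) = 30
c (Red): max(32, 46, 7) = 46
d (Red): max(18, 50) = 50
e (Red): max(27, 35, 47) = 47
Q (Blue): min(46, 50, 47) = 46
f (Red): max(9, 48, 33, -6) = 48
g (Red): max(23, 39, -38) = 39
h (Red): max(-50, 18, -15) = 18
R (Blue): min(48, 39, 18) = 18
j (Red): max(17, -25, 49) = 49
k (Red): max(-24, -33, 17) = 17
S (Blue): min(49, 17) = 17
start (Red): max(30, 46, 18, 17) = 46

46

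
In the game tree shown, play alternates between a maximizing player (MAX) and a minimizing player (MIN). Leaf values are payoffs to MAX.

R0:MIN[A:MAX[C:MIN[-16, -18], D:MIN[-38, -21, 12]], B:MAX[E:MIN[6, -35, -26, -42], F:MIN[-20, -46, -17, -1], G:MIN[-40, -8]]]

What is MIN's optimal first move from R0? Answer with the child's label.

C (MIN): min(-16, -18) = -18
D (MIN): min(-38, -21, 12) = -38
A (MAX): max(-18, -38) = -18
E (MIN): min(6, -35, -26, -42) = -42
F (MIN): min(-20, -46, -17, -1) = -46
G (MIN): min(-40, -8) = -40
B (MAX): max(-42, -46, -40) = -40
R0 (MIN): min(-18, -40) = -40
MIN at R0 wants the lowest of {A=-18, B=-40}, so chooses B.

B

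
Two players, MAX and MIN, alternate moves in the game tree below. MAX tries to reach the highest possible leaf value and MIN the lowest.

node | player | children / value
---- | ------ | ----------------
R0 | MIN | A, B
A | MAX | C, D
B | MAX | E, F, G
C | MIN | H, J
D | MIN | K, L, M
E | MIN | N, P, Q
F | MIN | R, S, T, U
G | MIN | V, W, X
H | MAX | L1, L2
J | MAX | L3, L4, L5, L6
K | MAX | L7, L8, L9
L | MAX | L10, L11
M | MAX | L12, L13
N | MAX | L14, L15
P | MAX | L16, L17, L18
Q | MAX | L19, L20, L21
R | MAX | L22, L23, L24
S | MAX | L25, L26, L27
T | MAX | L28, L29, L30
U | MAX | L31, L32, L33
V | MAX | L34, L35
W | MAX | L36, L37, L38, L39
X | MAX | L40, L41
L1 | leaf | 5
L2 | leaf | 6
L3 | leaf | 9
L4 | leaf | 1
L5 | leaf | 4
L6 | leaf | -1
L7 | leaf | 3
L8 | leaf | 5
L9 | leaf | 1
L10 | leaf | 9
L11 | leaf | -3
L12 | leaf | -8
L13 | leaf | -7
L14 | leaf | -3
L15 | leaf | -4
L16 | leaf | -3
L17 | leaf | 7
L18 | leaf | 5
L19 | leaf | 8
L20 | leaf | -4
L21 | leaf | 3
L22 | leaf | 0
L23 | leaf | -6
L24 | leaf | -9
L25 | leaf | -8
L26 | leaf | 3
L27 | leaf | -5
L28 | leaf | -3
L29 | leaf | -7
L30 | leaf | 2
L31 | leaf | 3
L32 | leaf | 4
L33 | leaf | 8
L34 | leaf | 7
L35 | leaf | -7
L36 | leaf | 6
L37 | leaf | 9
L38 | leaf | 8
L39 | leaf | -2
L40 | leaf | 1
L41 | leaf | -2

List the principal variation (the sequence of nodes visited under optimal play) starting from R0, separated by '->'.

H (MAX): max(5, 6) = 6
J (MAX): max(9, 1, 4, -1) = 9
C (MIN): min(6, 9) = 6
K (MAX): max(3, 5, 1) = 5
L (MAX): max(9, -3) = 9
M (MAX): max(-8, -7) = -7
D (MIN): min(5, 9, -7) = -7
A (MAX): max(6, -7) = 6
N (MAX): max(-3, -4) = -3
P (MAX): max(-3, 7, 5) = 7
Q (MAX): max(8, -4, 3) = 8
E (MIN): min(-3, 7, 8) = -3
R (MAX): max(0, -6, -9) = 0
S (MAX): max(-8, 3, -5) = 3
T (MAX): max(-3, -7, 2) = 2
U (MAX): max(3, 4, 8) = 8
F (MIN): min(0, 3, 2, 8) = 0
V (MAX): max(7, -7) = 7
W (MAX): max(6, 9, 8, -2) = 9
X (MAX): max(1, -2) = 1
G (MIN): min(7, 9, 1) = 1
B (MAX): max(-3, 0, 1) = 1
R0 (MIN): min(6, 1) = 1
At R0, MIN picks B (lowest: 1).
At B, MAX picks G (highest: 1).
At G, MIN picks X (lowest: 1).
At X, MAX picks L40 (highest: 1).
Terminal value 1.

R0 -> B -> G -> X -> L40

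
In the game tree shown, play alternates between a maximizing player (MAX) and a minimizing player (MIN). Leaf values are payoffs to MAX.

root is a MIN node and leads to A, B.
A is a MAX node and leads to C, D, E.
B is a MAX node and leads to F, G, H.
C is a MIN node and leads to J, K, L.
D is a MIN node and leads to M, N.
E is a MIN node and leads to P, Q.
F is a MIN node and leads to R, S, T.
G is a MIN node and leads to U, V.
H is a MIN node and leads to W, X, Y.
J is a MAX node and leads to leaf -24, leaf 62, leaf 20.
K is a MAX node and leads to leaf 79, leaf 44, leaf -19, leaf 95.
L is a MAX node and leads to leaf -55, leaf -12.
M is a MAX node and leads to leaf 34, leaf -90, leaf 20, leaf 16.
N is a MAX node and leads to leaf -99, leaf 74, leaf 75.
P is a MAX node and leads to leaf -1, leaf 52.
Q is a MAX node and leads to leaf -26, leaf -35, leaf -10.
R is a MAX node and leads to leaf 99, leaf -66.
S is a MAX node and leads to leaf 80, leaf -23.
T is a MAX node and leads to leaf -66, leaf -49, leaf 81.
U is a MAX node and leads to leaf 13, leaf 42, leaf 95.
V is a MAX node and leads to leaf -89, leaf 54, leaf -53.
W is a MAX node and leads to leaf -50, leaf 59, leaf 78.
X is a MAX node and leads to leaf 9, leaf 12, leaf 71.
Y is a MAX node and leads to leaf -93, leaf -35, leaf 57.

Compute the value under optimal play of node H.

57

W (MAX): max(-50, 59, 78) = 78
X (MAX): max(9, 12, 71) = 71
Y (MAX): max(-93, -35, 57) = 57
H (MIN): min(78, 71, 57) = 57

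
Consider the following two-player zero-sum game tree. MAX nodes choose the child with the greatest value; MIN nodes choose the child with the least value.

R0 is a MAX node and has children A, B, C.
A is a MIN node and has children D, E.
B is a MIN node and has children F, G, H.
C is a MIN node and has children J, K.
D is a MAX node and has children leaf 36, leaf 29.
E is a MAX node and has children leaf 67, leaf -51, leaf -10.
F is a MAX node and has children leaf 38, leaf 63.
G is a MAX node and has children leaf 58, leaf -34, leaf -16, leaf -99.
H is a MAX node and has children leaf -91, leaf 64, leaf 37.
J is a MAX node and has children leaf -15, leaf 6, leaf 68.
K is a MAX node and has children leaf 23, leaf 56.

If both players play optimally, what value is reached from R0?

D (MAX): max(36, 29) = 36
E (MAX): max(67, -51, -10) = 67
A (MIN): min(36, 67) = 36
F (MAX): max(38, 63) = 63
G (MAX): max(58, -34, -16, -99) = 58
H (MAX): max(-91, 64, 37) = 64
B (MIN): min(63, 58, 64) = 58
J (MAX): max(-15, 6, 68) = 68
K (MAX): max(23, 56) = 56
C (MIN): min(68, 56) = 56
R0 (MAX): max(36, 58, 56) = 58

58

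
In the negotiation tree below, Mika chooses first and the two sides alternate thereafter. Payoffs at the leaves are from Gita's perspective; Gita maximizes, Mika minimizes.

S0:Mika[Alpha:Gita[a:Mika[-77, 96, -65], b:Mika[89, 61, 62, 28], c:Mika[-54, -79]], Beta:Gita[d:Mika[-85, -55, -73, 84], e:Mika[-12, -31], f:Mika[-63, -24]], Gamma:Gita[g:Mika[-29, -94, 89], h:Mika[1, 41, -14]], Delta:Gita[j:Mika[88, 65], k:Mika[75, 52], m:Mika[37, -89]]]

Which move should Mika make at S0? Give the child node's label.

a (Mika): min(-77, 96, -65) = -77
b (Mika): min(89, 61, 62, 28) = 28
c (Mika): min(-54, -79) = -79
Alpha (Gita): max(-77, 28, -79) = 28
d (Mika): min(-85, -55, -73, 84) = -85
e (Mika): min(-12, -31) = -31
f (Mika): min(-63, -24) = -63
Beta (Gita): max(-85, -31, -63) = -31
g (Mika): min(-29, -94, 89) = -94
h (Mika): min(1, 41, -14) = -14
Gamma (Gita): max(-94, -14) = -14
j (Mika): min(88, 65) = 65
k (Mika): min(75, 52) = 52
m (Mika): min(37, -89) = -89
Delta (Gita): max(65, 52, -89) = 65
S0 (Mika): min(28, -31, -14, 65) = -31
Mika at S0 wants the lowest of {Alpha=28, Beta=-31, Gamma=-14, Delta=65}, so chooses Beta.

Beta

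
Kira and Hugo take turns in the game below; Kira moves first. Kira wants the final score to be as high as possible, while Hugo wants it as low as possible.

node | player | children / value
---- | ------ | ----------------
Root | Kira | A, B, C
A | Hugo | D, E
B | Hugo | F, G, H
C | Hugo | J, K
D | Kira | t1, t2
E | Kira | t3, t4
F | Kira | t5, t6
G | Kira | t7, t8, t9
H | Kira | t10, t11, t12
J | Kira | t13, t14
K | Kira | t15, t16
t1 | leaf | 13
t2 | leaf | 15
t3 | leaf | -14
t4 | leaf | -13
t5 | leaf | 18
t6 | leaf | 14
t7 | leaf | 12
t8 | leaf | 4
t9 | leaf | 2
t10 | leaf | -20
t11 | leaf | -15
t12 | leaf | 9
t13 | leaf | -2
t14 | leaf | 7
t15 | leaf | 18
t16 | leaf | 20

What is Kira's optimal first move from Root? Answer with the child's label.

D (Kira): max(13, 15) = 15
E (Kira): max(-14, -13) = -13
A (Hugo): min(15, -13) = -13
F (Kira): max(18, 14) = 18
G (Kira): max(12, 4, 2) = 12
H (Kira): max(-20, -15, 9) = 9
B (Hugo): min(18, 12, 9) = 9
J (Kira): max(-2, 7) = 7
K (Kira): max(18, 20) = 20
C (Hugo): min(7, 20) = 7
Root (Kira): max(-13, 9, 7) = 9
Kira at Root wants the highest of {A=-13, B=9, C=7}, so chooses B.

B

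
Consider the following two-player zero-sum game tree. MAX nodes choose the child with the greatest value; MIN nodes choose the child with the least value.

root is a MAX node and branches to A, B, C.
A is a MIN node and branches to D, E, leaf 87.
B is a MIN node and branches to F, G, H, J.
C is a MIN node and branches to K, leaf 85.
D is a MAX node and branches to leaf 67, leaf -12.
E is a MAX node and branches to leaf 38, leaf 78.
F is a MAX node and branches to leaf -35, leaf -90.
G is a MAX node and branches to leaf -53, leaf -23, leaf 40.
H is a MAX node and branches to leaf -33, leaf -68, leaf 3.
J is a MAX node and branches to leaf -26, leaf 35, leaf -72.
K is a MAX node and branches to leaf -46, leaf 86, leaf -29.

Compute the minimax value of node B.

-35

F (MAX): max(-35, -90) = -35
G (MAX): max(-53, -23, 40) = 40
H (MAX): max(-33, -68, 3) = 3
J (MAX): max(-26, 35, -72) = 35
B (MIN): min(-35, 40, 3, 35) = -35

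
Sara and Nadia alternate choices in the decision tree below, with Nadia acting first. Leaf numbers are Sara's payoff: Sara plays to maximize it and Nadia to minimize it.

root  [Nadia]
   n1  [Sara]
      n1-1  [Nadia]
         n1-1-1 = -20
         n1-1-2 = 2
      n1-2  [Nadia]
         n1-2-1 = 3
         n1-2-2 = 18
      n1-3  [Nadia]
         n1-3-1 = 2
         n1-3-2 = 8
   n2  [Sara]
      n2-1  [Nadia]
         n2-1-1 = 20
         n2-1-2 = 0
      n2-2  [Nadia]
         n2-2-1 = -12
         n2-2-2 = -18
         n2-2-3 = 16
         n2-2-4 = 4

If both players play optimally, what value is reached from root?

0

n1-1 (Nadia): min(-20, 2) = -20
n1-2 (Nadia): min(3, 18) = 3
n1-3 (Nadia): min(2, 8) = 2
n1 (Sara): max(-20, 3, 2) = 3
n2-1 (Nadia): min(20, 0) = 0
n2-2 (Nadia): min(-12, -18, 16, 4) = -18
n2 (Sara): max(0, -18) = 0
root (Nadia): min(3, 0) = 0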